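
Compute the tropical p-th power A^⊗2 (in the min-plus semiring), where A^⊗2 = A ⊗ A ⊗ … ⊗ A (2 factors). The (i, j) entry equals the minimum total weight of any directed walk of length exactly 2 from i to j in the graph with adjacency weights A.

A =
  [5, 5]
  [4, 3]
A^⊗2 =
  [9, 8]
  [7, 6]

Each entry (A^⊗2)_ij equals the minimum over all length-2 walks i = v_0 → v_1 → … → v_2 = j of Σ_t A[v_t][v_{t+1}]. For example, for (i, j) = (0, 1) we minimise over 2 possible intermediate vertex sequences; the minimum is 8, attained along the walk 0 → 1 → 1.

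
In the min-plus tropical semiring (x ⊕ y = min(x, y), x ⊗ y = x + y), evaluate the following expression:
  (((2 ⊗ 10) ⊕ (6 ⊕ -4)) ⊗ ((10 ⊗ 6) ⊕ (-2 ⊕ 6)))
(((2 ⊗ 10) ⊕ (6 ⊕ -4)) ⊗ ((10 ⊗ 6) ⊕ (-2 ⊕ 6))) = -6

Expand innermost to outermost. Recall ⊕ takes the minimum of its arguments and ⊗ takes their sum. Working out the expression (((2 ⊗ 10) ⊕ (6 ⊕ -4)) ⊗ ((10 ⊗ 6) ⊕ (-2 ⊕ 6))) gives -6.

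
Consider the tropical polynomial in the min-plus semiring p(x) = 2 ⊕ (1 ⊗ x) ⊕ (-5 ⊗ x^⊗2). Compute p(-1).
p(-1) = -7

A tropical monomial a ⊗ x^⊗i evaluates to a + i · x. Evaluating each term at x = -1:
  Term 0 contributes 2 + 0 · -1 = 2
  Term 1 contributes 1 + 1 · -1 = 0
  Term 2 contributes -5 + 2 · -1 = -7
p(-1) = ⊕ of these = min[2, 0, -7] = -7.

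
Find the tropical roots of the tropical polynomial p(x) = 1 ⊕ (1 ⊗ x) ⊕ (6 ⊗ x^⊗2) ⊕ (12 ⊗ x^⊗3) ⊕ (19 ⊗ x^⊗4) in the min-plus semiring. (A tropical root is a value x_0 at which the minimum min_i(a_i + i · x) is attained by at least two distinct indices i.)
Roots: {-7, -6, -5, 0}

Each tropical root is a break point of the lower envelope of the lines y = a_i + i · x (there are 5 lines, with slopes 0, 1, ..., 4). Only the lines that attain the minimum somewhere contribute to roots; other lines are dominated. Here the surviving (envelope) indices are i = 4, i = 3, i = 2, i = 1, i = 0.
Intersections between consecutive envelope lines give the roots: for adjacent envelope indices i < j the intersection is x = (a_i − a_j) / (j − i). Reading off the sorted break points: {-7, -6, -5, 0}.
Verification: at each break x_0, at least two indices attain the minimum of min_i(a_i + i · x_0).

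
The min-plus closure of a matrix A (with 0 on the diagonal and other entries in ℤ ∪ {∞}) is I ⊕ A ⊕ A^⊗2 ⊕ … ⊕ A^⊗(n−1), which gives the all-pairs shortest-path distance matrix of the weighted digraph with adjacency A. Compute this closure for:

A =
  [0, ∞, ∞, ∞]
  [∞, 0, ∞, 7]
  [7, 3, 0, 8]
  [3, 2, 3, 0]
Closure =
  [0, ∞, ∞, ∞]
  [10, 0, 10, 7]
  [7, 3, 0, 8]
  [3, 2, 3, 0]

This is the Floyd-Warshall all-pairs shortest-path computation. For each intermediate vertex k = 0, 1, …, 3, update dist[i][j] ← min(dist[i][j], dist[i][k] + dist[k][j]). The final matrix gives, for each (i, j), the minimum total weight of any directed path from i to j (possibly empty when i = j).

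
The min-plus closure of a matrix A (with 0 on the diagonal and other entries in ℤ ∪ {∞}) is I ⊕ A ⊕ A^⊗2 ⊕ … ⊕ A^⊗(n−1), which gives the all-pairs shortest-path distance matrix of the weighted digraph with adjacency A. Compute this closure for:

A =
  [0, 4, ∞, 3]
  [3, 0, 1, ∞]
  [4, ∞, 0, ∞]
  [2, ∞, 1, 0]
Closure =
  [0, 4, 4, 3]
  [3, 0, 1, 6]
  [4, 8, 0, 7]
  [2, 6, 1, 0]

This is the Floyd-Warshall all-pairs shortest-path computation. For each intermediate vertex k = 0, 1, …, 3, update dist[i][j] ← min(dist[i][j], dist[i][k] + dist[k][j]). The final matrix gives, for each (i, j), the minimum total weight of any directed path from i to j (possibly empty when i = j).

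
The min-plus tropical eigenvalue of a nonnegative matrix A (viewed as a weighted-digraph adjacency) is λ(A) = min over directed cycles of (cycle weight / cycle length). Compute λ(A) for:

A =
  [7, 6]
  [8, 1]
λ(A) = 1

Enumerate directed cycles and compute their means (weight / length). Sample:
  cycle 0 → 0: weight = 7, length = 1, mean = 7/1 ≈ 7.000
  cycle 1 → 1: weight = 1, length = 1, mean = 1/1 ≈ 1.000
  cycle 0 → 1 → 0: weight = 14, length = 2, mean = 14/2 ≈ 7.000
  cycle 1 → 0 → 1: weight = 14, length = 2, mean = 14/2 ≈ 7.000
Minimum mean = 1.000, attained e.g. along the cycle 1 → 1 with weight 1 and length 1. So λ(A) = 1/1 = 1.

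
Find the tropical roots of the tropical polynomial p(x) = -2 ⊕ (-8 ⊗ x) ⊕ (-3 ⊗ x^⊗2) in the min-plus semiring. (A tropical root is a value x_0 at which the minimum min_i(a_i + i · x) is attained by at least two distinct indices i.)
Roots: {-5, 6}

Each tropical root is a break point of the lower envelope of the lines y = a_i + i · x (there are 3 lines, with slopes 0, 1, ..., 2). Only the lines that attain the minimum somewhere contribute to roots; other lines are dominated. Here the surviving (envelope) indices are i = 2, i = 1, i = 0.
Intersections between consecutive envelope lines give the roots: for adjacent envelope indices i < j the intersection is x = (a_i − a_j) / (j − i). Reading off the sorted break points: {-5, 6}.
Verification: at each break x_0, at least two indices attain the minimum of min_i(a_i + i · x_0).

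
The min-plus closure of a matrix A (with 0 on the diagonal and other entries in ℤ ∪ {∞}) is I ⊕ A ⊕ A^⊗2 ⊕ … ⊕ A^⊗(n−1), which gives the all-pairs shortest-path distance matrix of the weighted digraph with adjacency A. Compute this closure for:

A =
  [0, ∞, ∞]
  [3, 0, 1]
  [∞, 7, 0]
Closure =
  [0, ∞, ∞]
  [3, 0, 1]
  [10, 7, 0]

This is the Floyd-Warshall all-pairs shortest-path computation. For each intermediate vertex k = 0, 1, …, 2, update dist[i][j] ← min(dist[i][j], dist[i][k] + dist[k][j]). The final matrix gives, for each (i, j), the minimum total weight of any directed path from i to j (possibly empty when i = j).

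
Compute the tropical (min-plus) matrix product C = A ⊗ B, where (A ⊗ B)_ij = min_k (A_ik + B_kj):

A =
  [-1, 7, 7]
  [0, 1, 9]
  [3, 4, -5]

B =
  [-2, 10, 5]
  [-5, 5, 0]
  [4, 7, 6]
A ⊗ B =
  [-3, 9, 4]
  [-4, 6, 1]
  [-1, 2, 1]

Apply the min-plus product entry-by-entry:
  C[0][0] = min over k of (A[0][0] + B[0][0] = -1 + -2 = -3, A[0][1] + B[1][0] = 7 + -5 = 2, A[0][2] + B[2][0] = 7 + 4 = 11) = -3 (attained at k = 0)
  C[0][1] = min over k of (A[0][0] + B[0][1] = -1 + 10 = 9, A[0][1] + B[1][1] = 7 + 5 = 12, A[0][2] + B[2][1] = 7 + 7 = 14) = 9 (attained at k = 0)
  C[0][2] = min over k of (A[0][0] + B[0][2] = -1 + 5 = 4, A[0][1] + B[1][2] = 7 + 0 = 7, A[0][2] + B[2][2] = 7 + 6 = 13) = 4 (attained at k = 0)
  C[1][0] = min over k of (A[1][0] + B[0][0] = 0 + -2 = -2, A[1][1] + B[1][0] = 1 + -5 = -4, A[1][2] + B[2][0] = 9 + 4 = 13) = -4 (attained at k = 1)
  C[1][1] = min over k of (A[1][0] + B[0][1] = 0 + 10 = 10, A[1][1] + B[1][1] = 1 + 5 = 6, A[1][2] + B[2][1] = 9 + 7 = 16) = 6 (attained at k = 1)
  C[1][2] = min over k of (A[1][0] + B[0][2] = 0 + 5 = 5, A[1][1] + B[1][2] = 1 + 0 = 1, A[1][2] + B[2][2] = 9 + 6 = 15) = 1 (attained at k = 1)
  C[2][0] = min over k of (A[2][0] + B[0][0] = 3 + -2 = 1, A[2][1] + B[1][0] = 4 + -5 = -1, A[2][2] + B[2][0] = -5 + 4 = -1) = -1 (attained at k = 1)
  C[2][1] = min over k of (A[2][0] + B[0][1] = 3 + 10 = 13, A[2][1] + B[1][1] = 4 + 5 = 9, A[2][2] + B[2][1] = -5 + 7 = 2) = 2 (attained at k = 2)
  C[2][2] = min over k of (A[2][0] + B[0][2] = 3 + 5 = 8, A[2][1] + B[1][2] = 4 + 0 = 4, A[2][2] + B[2][2] = -5 + 6 = 1) = 1 (attained at k = 2)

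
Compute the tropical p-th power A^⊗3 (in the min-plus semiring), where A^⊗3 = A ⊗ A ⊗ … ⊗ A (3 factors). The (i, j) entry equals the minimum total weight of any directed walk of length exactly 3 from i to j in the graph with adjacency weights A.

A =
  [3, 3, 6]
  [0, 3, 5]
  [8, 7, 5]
A^⊗3 =
  [6, 6, 9]
  [3, 6, 8]
  [10, 10, 13]

Each entry (A^⊗3)_ij equals the minimum over all length-3 walks i = v_0 → v_1 → … → v_3 = j of Σ_t A[v_t][v_{t+1}]. For example, for (i, j) = (0, 2) we minimise over 9 possible intermediate vertex sequences; the minimum is 9, attained along the walk 0 → 1 → 0 → 2.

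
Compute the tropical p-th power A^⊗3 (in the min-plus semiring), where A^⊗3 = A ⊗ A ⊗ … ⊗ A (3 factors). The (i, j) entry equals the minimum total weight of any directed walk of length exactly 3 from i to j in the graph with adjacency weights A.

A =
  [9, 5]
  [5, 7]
A^⊗3 =
  [17, 15]
  [15, 17]

Each entry (A^⊗3)_ij equals the minimum over all length-3 walks i = v_0 → v_1 → … → v_3 = j of Σ_t A[v_t][v_{t+1}]. For example, for (i, j) = (0, 1) we minimise over 4 possible intermediate vertex sequences; the minimum is 15, attained along the walk 0 → 1 → 0 → 1.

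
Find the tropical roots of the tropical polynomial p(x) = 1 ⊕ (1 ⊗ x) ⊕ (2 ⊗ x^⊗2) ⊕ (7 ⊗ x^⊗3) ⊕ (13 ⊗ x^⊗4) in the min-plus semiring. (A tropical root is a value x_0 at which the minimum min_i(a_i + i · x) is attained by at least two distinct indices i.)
Roots: {-6, -5, -1, 0}

Each tropical root is a break point of the lower envelope of the lines y = a_i + i · x (there are 5 lines, with slopes 0, 1, ..., 4). Only the lines that attain the minimum somewhere contribute to roots; other lines are dominated. Here the surviving (envelope) indices are i = 4, i = 3, i = 2, i = 1, i = 0.
Intersections between consecutive envelope lines give the roots: for adjacent envelope indices i < j the intersection is x = (a_i − a_j) / (j − i). Reading off the sorted break points: {-6, -5, -1, 0}.
Verification: at each break x_0, at least two indices attain the minimum of min_i(a_i + i · x_0).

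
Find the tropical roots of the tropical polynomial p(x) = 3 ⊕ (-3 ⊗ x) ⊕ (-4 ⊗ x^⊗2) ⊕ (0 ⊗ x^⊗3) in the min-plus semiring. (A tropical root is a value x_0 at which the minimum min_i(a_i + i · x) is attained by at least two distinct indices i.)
Roots: {-4, 1, 6}

Each tropical root is a break point of the lower envelope of the lines y = a_i + i · x (there are 4 lines, with slopes 0, 1, ..., 3). Only the lines that attain the minimum somewhere contribute to roots; other lines are dominated. Here the surviving (envelope) indices are i = 3, i = 2, i = 1, i = 0.
Intersections between consecutive envelope lines give the roots: for adjacent envelope indices i < j the intersection is x = (a_i − a_j) / (j − i). Reading off the sorted break points: {-4, 1, 6}.
Verification: at each break x_0, at least two indices attain the minimum of min_i(a_i + i · x_0).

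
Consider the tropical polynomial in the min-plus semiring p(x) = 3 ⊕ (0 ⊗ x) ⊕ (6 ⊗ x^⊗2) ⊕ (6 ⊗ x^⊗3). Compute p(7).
p(7) = 3

A tropical monomial a ⊗ x^⊗i evaluates to a + i · x. Evaluating each term at x = 7:
  Term 0 contributes 3 + 0 · 7 = 3
  Term 1 contributes 0 + 1 · 7 = 7
  Term 2 contributes 6 + 2 · 7 = 20
  Term 3 contributes 6 + 3 · 7 = 27
p(7) = ⊕ of these = min[3, 7, 20, 27] = 3.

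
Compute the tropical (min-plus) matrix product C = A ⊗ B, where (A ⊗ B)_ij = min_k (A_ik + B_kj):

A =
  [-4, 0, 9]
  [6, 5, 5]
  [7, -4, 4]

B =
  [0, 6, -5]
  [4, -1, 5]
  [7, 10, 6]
A ⊗ B =
  [-4, -1, -9]
  [6, 4, 1]
  [0, -5, 1]

Apply the min-plus product entry-by-entry:
  C[0][0] = min over k of (A[0][0] + B[0][0] = -4 + 0 = -4, A[0][1] + B[1][0] = 0 + 4 = 4, A[0][2] + B[2][0] = 9 + 7 = 16) = -4 (attained at k = 0)
  C[0][1] = min over k of (A[0][0] + B[0][1] = -4 + 6 = 2, A[0][1] + B[1][1] = 0 + -1 = -1, A[0][2] + B[2][1] = 9 + 10 = 19) = -1 (attained at k = 1)
  C[0][2] = min over k of (A[0][0] + B[0][2] = -4 + -5 = -9, A[0][1] + B[1][2] = 0 + 5 = 5, A[0][2] + B[2][2] = 9 + 6 = 15) = -9 (attained at k = 0)
  C[1][0] = min over k of (A[1][0] + B[0][0] = 6 + 0 = 6, A[1][1] + B[1][0] = 5 + 4 = 9, A[1][2] + B[2][0] = 5 + 7 = 12) = 6 (attained at k = 0)
  C[1][1] = min over k of (A[1][0] + B[0][1] = 6 + 6 = 12, A[1][1] + B[1][1] = 5 + -1 = 4, A[1][2] + B[2][1] = 5 + 10 = 15) = 4 (attained at k = 1)
  C[1][2] = min over k of (A[1][0] + B[0][2] = 6 + -5 = 1, A[1][1] + B[1][2] = 5 + 5 = 10, A[1][2] + B[2][2] = 5 + 6 = 11) = 1 (attained at k = 0)
  C[2][0] = min over k of (A[2][0] + B[0][0] = 7 + 0 = 7, A[2][1] + B[1][0] = -4 + 4 = 0, A[2][2] + B[2][0] = 4 + 7 = 11) = 0 (attained at k = 1)
  C[2][1] = min over k of (A[2][0] + B[0][1] = 7 + 6 = 13, A[2][1] + B[1][1] = -4 + -1 = -5, A[2][2] + B[2][1] = 4 + 10 = 14) = -5 (attained at k = 1)
  C[2][2] = min over k of (A[2][0] + B[0][2] = 7 + -5 = 2, A[2][1] + B[1][2] = -4 + 5 = 1, A[2][2] + B[2][2] = 4 + 6 = 10) = 1 (attained at k = 1)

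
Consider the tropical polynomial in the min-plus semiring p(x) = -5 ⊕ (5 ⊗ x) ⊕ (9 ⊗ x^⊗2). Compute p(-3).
p(-3) = -5

A tropical monomial a ⊗ x^⊗i evaluates to a + i · x. Evaluating each term at x = -3:
  Term 0 contributes -5 + 0 · -3 = -5
  Term 1 contributes 5 + 1 · -3 = 2
  Term 2 contributes 9 + 2 · -3 = 3
p(-3) = ⊕ of these = min[-5, 2, 3] = -5.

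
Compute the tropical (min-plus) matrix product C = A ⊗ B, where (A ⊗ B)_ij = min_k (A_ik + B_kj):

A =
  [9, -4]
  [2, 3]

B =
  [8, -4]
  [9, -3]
A ⊗ B =
  [5, -7]
  [10, -2]

Apply the min-plus product entry-by-entry:
  C[0][0] = min over k of (A[0][0] + B[0][0] = 9 + 8 = 17, A[0][1] + B[1][0] = -4 + 9 = 5) = 5 (attained at k = 1)
  C[0][1] = min over k of (A[0][0] + B[0][1] = 9 + -4 = 5, A[0][1] + B[1][1] = -4 + -3 = -7) = -7 (attained at k = 1)
  C[1][0] = min over k of (A[1][0] + B[0][0] = 2 + 8 = 10, A[1][1] + B[1][0] = 3 + 9 = 12) = 10 (attained at k = 0)
  C[1][1] = min over k of (A[1][0] + B[0][1] = 2 + -4 = -2, A[1][1] + B[1][1] = 3 + -3 = 0) = -2 (attained at k = 0)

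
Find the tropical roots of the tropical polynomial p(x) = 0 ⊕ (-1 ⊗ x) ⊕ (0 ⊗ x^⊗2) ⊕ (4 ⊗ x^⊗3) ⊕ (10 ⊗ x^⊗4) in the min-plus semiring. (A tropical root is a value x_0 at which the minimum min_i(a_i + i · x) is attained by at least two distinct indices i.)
Roots: {-6, -4, -1, 1}

Each tropical root is a break point of the lower envelope of the lines y = a_i + i · x (there are 5 lines, with slopes 0, 1, ..., 4). Only the lines that attain the minimum somewhere contribute to roots; other lines are dominated. Here the surviving (envelope) indices are i = 4, i = 3, i = 2, i = 1, i = 0.
Intersections between consecutive envelope lines give the roots: for adjacent envelope indices i < j the intersection is x = (a_i − a_j) / (j − i). Reading off the sorted break points: {-6, -4, -1, 1}.
Verification: at each break x_0, at least two indices attain the minimum of min_i(a_i + i · x_0).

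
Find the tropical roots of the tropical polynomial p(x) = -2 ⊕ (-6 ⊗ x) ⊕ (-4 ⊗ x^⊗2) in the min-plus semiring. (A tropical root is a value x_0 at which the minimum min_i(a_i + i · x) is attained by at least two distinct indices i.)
Roots: {-2, 4}

Each tropical root is a break point of the lower envelope of the lines y = a_i + i · x (there are 3 lines, with slopes 0, 1, ..., 2). Only the lines that attain the minimum somewhere contribute to roots; other lines are dominated. Here the surviving (envelope) indices are i = 2, i = 1, i = 0.
Intersections between consecutive envelope lines give the roots: for adjacent envelope indices i < j the intersection is x = (a_i − a_j) / (j − i). Reading off the sorted break points: {-2, 4}.
Verification: at each break x_0, at least two indices attain the minimum of min_i(a_i + i · x_0).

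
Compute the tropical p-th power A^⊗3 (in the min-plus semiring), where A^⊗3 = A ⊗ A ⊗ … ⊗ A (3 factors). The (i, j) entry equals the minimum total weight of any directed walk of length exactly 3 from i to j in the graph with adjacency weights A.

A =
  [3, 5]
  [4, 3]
A^⊗3 =
  [9, 11]
  [10, 9]

Each entry (A^⊗3)_ij equals the minimum over all length-3 walks i = v_0 → v_1 → … → v_3 = j of Σ_t A[v_t][v_{t+1}]. For example, for (i, j) = (0, 1) we minimise over 4 possible intermediate vertex sequences; the minimum is 11, attained along the walk 0 → 0 → 0 → 1.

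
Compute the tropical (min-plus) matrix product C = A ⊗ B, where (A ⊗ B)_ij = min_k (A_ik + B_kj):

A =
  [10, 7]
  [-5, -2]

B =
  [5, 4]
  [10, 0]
A ⊗ B =
  [15, 7]
  [0, -2]

Apply the min-plus product entry-by-entry:
  C[0][0] = min over k of (A[0][0] + B[0][0] = 10 + 5 = 15, A[0][1] + B[1][0] = 7 + 10 = 17) = 15 (attained at k = 0)
  C[0][1] = min over k of (A[0][0] + B[0][1] = 10 + 4 = 14, A[0][1] + B[1][1] = 7 + 0 = 7) = 7 (attained at k = 1)
  C[1][0] = min over k of (A[1][0] + B[0][0] = -5 + 5 = 0, A[1][1] + B[1][0] = -2 + 10 = 8) = 0 (attained at k = 0)
  C[1][1] = min over k of (A[1][0] + B[0][1] = -5 + 4 = -1, A[1][1] + B[1][1] = -2 + 0 = -2) = -2 (attained at k = 1)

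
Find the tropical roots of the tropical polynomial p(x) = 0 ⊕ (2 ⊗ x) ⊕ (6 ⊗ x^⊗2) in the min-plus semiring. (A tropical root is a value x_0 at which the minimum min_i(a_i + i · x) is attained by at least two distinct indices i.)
Roots: {-4, -2}

Each tropical root is a break point of the lower envelope of the lines y = a_i + i · x (there are 3 lines, with slopes 0, 1, ..., 2). Only the lines that attain the minimum somewhere contribute to roots; other lines are dominated. Here the surviving (envelope) indices are i = 2, i = 1, i = 0.
Intersections between consecutive envelope lines give the roots: for adjacent envelope indices i < j the intersection is x = (a_i − a_j) / (j − i). Reading off the sorted break points: {-4, -2}.
Verification: at each break x_0, at least two indices attain the minimum of min_i(a_i + i · x_0).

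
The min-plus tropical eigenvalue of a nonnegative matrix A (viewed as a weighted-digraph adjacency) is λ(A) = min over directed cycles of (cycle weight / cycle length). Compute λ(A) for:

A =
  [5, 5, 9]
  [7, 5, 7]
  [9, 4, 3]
λ(A) = 3

Enumerate directed cycles and compute their means (weight / length). Sample:
  cycle 0 → 0: weight = 5, length = 1, mean = 5/1 ≈ 5.000
  cycle 1 → 1: weight = 5, length = 1, mean = 5/1 ≈ 5.000
  cycle 2 → 2: weight = 3, length = 1, mean = 3/1 ≈ 3.000
  cycle 0 → 1 → 0: weight = 12, length = 2, mean = 12/2 ≈ 6.000
  cycle 0 → 2 → 0: weight = 18, length = 2, mean = 18/2 ≈ 9.000
  cycle 1 → 0 → 1: weight = 12, length = 2, mean = 12/2 ≈ 6.000
Minimum mean = 3.000, attained e.g. along the cycle 2 → 2 with weight 3 and length 1. So λ(A) = 3/1 = 3.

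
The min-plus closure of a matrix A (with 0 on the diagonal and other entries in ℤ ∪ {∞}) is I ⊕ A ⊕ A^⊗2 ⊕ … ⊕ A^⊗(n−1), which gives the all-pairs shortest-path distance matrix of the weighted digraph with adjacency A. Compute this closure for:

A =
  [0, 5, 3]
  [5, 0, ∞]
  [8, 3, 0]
Closure =
  [0, 5, 3]
  [5, 0, 8]
  [8, 3, 0]

This is the Floyd-Warshall all-pairs shortest-path computation. For each intermediate vertex k = 0, 1, …, 2, update dist[i][j] ← min(dist[i][j], dist[i][k] + dist[k][j]). The final matrix gives, for each (i, j), the minimum total weight of any directed path from i to j (possibly empty when i = j).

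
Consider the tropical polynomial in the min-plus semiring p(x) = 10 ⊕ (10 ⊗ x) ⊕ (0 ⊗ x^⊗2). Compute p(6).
p(6) = 10

A tropical monomial a ⊗ x^⊗i evaluates to a + i · x. Evaluating each term at x = 6:
  Term 0 contributes 10 + 0 · 6 = 10
  Term 1 contributes 10 + 1 · 6 = 16
  Term 2 contributes 0 + 2 · 6 = 12
p(6) = ⊕ of these = min[10, 16, 12] = 10.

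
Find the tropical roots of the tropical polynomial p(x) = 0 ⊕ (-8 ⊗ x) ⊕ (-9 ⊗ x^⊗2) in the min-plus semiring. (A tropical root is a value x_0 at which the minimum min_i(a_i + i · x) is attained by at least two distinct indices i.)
Roots: {1, 8}

Each tropical root is a break point of the lower envelope of the lines y = a_i + i · x (there are 3 lines, with slopes 0, 1, ..., 2). Only the lines that attain the minimum somewhere contribute to roots; other lines are dominated. Here the surviving (envelope) indices are i = 2, i = 1, i = 0.
Intersections between consecutive envelope lines give the roots: for adjacent envelope indices i < j the intersection is x = (a_i − a_j) / (j − i). Reading off the sorted break points: {1, 8}.
Verification: at each break x_0, at least two indices attain the minimum of min_i(a_i + i · x_0).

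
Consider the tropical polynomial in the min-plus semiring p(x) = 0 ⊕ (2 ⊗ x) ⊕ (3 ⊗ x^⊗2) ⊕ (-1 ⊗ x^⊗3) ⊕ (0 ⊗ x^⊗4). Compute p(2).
p(2) = 0

A tropical monomial a ⊗ x^⊗i evaluates to a + i · x. Evaluating each term at x = 2:
  Term 0 contributes 0 + 0 · 2 = 0
  Term 1 contributes 2 + 1 · 2 = 4
  Term 2 contributes 3 + 2 · 2 = 7
  Term 3 contributes -1 + 3 · 2 = 5
  Term 4 contributes 0 + 4 · 2 = 8
p(2) = ⊕ of these = min[0, 4, 7, 5, 8] = 0.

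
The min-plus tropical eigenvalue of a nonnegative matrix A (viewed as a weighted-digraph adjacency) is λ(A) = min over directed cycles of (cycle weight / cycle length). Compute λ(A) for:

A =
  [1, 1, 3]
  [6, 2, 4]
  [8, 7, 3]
λ(A) = 1

Enumerate directed cycles and compute their means (weight / length). Sample:
  cycle 0 → 0: weight = 1, length = 1, mean = 1/1 ≈ 1.000
  cycle 1 → 1: weight = 2, length = 1, mean = 2/1 ≈ 2.000
  cycle 2 → 2: weight = 3, length = 1, mean = 3/1 ≈ 3.000
  cycle 0 → 1 → 0: weight = 7, length = 2, mean = 7/2 ≈ 3.500
  cycle 0 → 2 → 0: weight = 11, length = 2, mean = 11/2 ≈ 5.500
  cycle 1 → 0 → 1: weight = 7, length = 2, mean = 7/2 ≈ 3.500
Minimum mean = 1.000, attained e.g. along the cycle 0 → 0 with weight 1 and length 1. So λ(A) = 1/1 = 1.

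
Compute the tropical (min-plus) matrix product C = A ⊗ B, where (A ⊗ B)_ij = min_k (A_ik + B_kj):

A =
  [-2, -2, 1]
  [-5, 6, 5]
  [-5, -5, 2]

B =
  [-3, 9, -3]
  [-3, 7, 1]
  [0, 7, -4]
A ⊗ B =
  [-5, 5, -5]
  [-8, 4, -8]
  [-8, 2, -8]

Apply the min-plus product entry-by-entry:
  C[0][0] = min over k of (A[0][0] + B[0][0] = -2 + -3 = -5, A[0][1] + B[1][0] = -2 + -3 = -5, A[0][2] + B[2][0] = 1 + 0 = 1) = -5 (attained at k = 0)
  C[0][1] = min over k of (A[0][0] + B[0][1] = -2 + 9 = 7, A[0][1] + B[1][1] = -2 + 7 = 5, A[0][2] + B[2][1] = 1 + 7 = 8) = 5 (attained at k = 1)
  C[0][2] = min over k of (A[0][0] + B[0][2] = -2 + -3 = -5, A[0][1] + B[1][2] = -2 + 1 = -1, A[0][2] + B[2][2] = 1 + -4 = -3) = -5 (attained at k = 0)
  C[1][0] = min over k of (A[1][0] + B[0][0] = -5 + -3 = -8, A[1][1] + B[1][0] = 6 + -3 = 3, A[1][2] + B[2][0] = 5 + 0 = 5) = -8 (attained at k = 0)
  C[1][1] = min over k of (A[1][0] + B[0][1] = -5 + 9 = 4, A[1][1] + B[1][1] = 6 + 7 = 13, A[1][2] + B[2][1] = 5 + 7 = 12) = 4 (attained at k = 0)
  C[1][2] = min over k of (A[1][0] + B[0][2] = -5 + -3 = -8, A[1][1] + B[1][2] = 6 + 1 = 7, A[1][2] + B[2][2] = 5 + -4 = 1) = -8 (attained at k = 0)
  C[2][0] = min over k of (A[2][0] + B[0][0] = -5 + -3 = -8, A[2][1] + B[1][0] = -5 + -3 = -8, A[2][2] + B[2][0] = 2 + 0 = 2) = -8 (attained at k = 0)
  C[2][1] = min over k of (A[2][0] + B[0][1] = -5 + 9 = 4, A[2][1] + B[1][1] = -5 + 7 = 2, A[2][2] + B[2][1] = 2 + 7 = 9) = 2 (attained at k = 1)
  C[2][2] = min over k of (A[2][0] + B[0][2] = -5 + -3 = -8, A[2][1] + B[1][2] = -5 + 1 = -4, A[2][2] + B[2][2] = 2 + -4 = -2) = -8 (attained at k = 0)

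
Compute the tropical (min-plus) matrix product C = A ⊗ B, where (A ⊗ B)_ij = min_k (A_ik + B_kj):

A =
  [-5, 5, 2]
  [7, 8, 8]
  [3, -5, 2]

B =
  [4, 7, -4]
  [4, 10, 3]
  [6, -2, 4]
A ⊗ B =
  [-1, 0, -9]
  [11, 6, 3]
  [-1, 0, -2]

Apply the min-plus product entry-by-entry:
  C[0][0] = min over k of (A[0][0] + B[0][0] = -5 + 4 = -1, A[0][1] + B[1][0] = 5 + 4 = 9, A[0][2] + B[2][0] = 2 + 6 = 8) = -1 (attained at k = 0)
  C[0][1] = min over k of (A[0][0] + B[0][1] = -5 + 7 = 2, A[0][1] + B[1][1] = 5 + 10 = 15, A[0][2] + B[2][1] = 2 + -2 = 0) = 0 (attained at k = 2)
  C[0][2] = min over k of (A[0][0] + B[0][2] = -5 + -4 = -9, A[0][1] + B[1][2] = 5 + 3 = 8, A[0][2] + B[2][2] = 2 + 4 = 6) = -9 (attained at k = 0)
  C[1][0] = min over k of (A[1][0] + B[0][0] = 7 + 4 = 11, A[1][1] + B[1][0] = 8 + 4 = 12, A[1][2] + B[2][0] = 8 + 6 = 14) = 11 (attained at k = 0)
  C[1][1] = min over k of (A[1][0] + B[0][1] = 7 + 7 = 14, A[1][1] + B[1][1] = 8 + 10 = 18, A[1][2] + B[2][1] = 8 + -2 = 6) = 6 (attained at k = 2)
  C[1][2] = min over k of (A[1][0] + B[0][2] = 7 + -4 = 3, A[1][1] + B[1][2] = 8 + 3 = 11, A[1][2] + B[2][2] = 8 + 4 = 12) = 3 (attained at k = 0)
  C[2][0] = min over k of (A[2][0] + B[0][0] = 3 + 4 = 7, A[2][1] + B[1][0] = -5 + 4 = -1, A[2][2] + B[2][0] = 2 + 6 = 8) = -1 (attained at k = 1)
  C[2][1] = min over k of (A[2][0] + B[0][1] = 3 + 7 = 10, A[2][1] + B[1][1] = -5 + 10 = 5, A[2][2] + B[2][1] = 2 + -2 = 0) = 0 (attained at k = 2)
  C[2][2] = min over k of (A[2][0] + B[0][2] = 3 + -4 = -1, A[2][1] + B[1][2] = -5 + 3 = -2, A[2][2] + B[2][2] = 2 + 4 = 6) = -2 (attained at k = 1)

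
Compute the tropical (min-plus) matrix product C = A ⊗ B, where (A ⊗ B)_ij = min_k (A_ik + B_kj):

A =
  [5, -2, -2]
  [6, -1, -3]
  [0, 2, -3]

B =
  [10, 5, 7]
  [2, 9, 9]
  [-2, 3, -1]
A ⊗ B =
  [-4, 1, -3]
  [-5, 0, -4]
  [-5, 0, -4]

Apply the min-plus product entry-by-entry:
  C[0][0] = min over k of (A[0][0] + B[0][0] = 5 + 10 = 15, A[0][1] + B[1][0] = -2 + 2 = 0, A[0][2] + B[2][0] = -2 + -2 = -4) = -4 (attained at k = 2)
  C[0][1] = min over k of (A[0][0] + B[0][1] = 5 + 5 = 10, A[0][1] + B[1][1] = -2 + 9 = 7, A[0][2] + B[2][1] = -2 + 3 = 1) = 1 (attained at k = 2)
  C[0][2] = min over k of (A[0][0] + B[0][2] = 5 + 7 = 12, A[0][1] + B[1][2] = -2 + 9 = 7, A[0][2] + B[2][2] = -2 + -1 = -3) = -3 (attained at k = 2)
  C[1][0] = min over k of (A[1][0] + B[0][0] = 6 + 10 = 16, A[1][1] + B[1][0] = -1 + 2 = 1, A[1][2] + B[2][0] = -3 + -2 = -5) = -5 (attained at k = 2)
  C[1][1] = min over k of (A[1][0] + B[0][1] = 6 + 5 = 11, A[1][1] + B[1][1] = -1 + 9 = 8, A[1][2] + B[2][1] = -3 + 3 = 0) = 0 (attained at k = 2)
  C[1][2] = min over k of (A[1][0] + B[0][2] = 6 + 7 = 13, A[1][1] + B[1][2] = -1 + 9 = 8, A[1][2] + B[2][2] = -3 + -1 = -4) = -4 (attained at k = 2)
  C[2][0] = min over k of (A[2][0] + B[0][0] = 0 + 10 = 10, A[2][1] + B[1][0] = 2 + 2 = 4, A[2][2] + B[2][0] = -3 + -2 = -5) = -5 (attained at k = 2)
  C[2][1] = min over k of (A[2][0] + B[0][1] = 0 + 5 = 5, A[2][1] + B[1][1] = 2 + 9 = 11, A[2][2] + B[2][1] = -3 + 3 = 0) = 0 (attained at k = 2)
  C[2][2] = min over k of (A[2][0] + B[0][2] = 0 + 7 = 7, A[2][1] + B[1][2] = 2 + 9 = 11, A[2][2] + B[2][2] = -3 + -1 = -4) = -4 (attained at k = 2)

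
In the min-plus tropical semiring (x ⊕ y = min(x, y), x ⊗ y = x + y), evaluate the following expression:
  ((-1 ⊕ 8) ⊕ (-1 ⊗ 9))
((-1 ⊕ 8) ⊕ (-1 ⊗ 9)) = -1

Expand innermost to outermost. Recall ⊕ takes the minimum of its arguments and ⊗ takes their sum. Working out the expression ((-1 ⊕ 8) ⊕ (-1 ⊗ 9)) gives -1.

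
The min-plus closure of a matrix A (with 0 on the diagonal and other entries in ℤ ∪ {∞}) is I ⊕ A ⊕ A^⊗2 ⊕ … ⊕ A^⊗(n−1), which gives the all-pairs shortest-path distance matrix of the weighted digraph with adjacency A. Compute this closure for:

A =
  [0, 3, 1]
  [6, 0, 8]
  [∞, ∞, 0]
Closure =
  [0, 3, 1]
  [6, 0, 7]
  [∞, ∞, 0]

This is the Floyd-Warshall all-pairs shortest-path computation. For each intermediate vertex k = 0, 1, …, 2, update dist[i][j] ← min(dist[i][j], dist[i][k] + dist[k][j]). The final matrix gives, for each (i, j), the minimum total weight of any directed path from i to j (possibly empty when i = j).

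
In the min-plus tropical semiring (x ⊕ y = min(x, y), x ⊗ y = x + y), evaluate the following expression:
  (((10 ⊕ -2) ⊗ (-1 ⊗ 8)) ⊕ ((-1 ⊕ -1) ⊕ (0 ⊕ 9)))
(((10 ⊕ -2) ⊗ (-1 ⊗ 8)) ⊕ ((-1 ⊕ -1) ⊕ (0 ⊕ 9))) = -1

Expand innermost to outermost. Recall ⊕ takes the minimum of its arguments and ⊗ takes their sum. Working out the expression (((10 ⊕ -2) ⊗ (-1 ⊗ 8)) ⊕ ((-1 ⊕ -1) ⊕ (0 ⊕ 9))) gives -1.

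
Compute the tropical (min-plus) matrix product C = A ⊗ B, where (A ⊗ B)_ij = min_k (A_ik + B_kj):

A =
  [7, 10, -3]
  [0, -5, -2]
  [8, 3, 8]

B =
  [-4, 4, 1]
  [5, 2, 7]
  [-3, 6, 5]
A ⊗ B =
  [-6, 3, 2]
  [-5, -3, 1]
  [4, 5, 9]

Apply the min-plus product entry-by-entry:
  C[0][0] = min over k of (A[0][0] + B[0][0] = 7 + -4 = 3, A[0][1] + B[1][0] = 10 + 5 = 15, A[0][2] + B[2][0] = -3 + -3 = -6) = -6 (attained at k = 2)
  C[0][1] = min over k of (A[0][0] + B[0][1] = 7 + 4 = 11, A[0][1] + B[1][1] = 10 + 2 = 12, A[0][2] + B[2][1] = -3 + 6 = 3) = 3 (attained at k = 2)
  C[0][2] = min over k of (A[0][0] + B[0][2] = 7 + 1 = 8, A[0][1] + B[1][2] = 10 + 7 = 17, A[0][2] + B[2][2] = -3 + 5 = 2) = 2 (attained at k = 2)
  C[1][0] = min over k of (A[1][0] + B[0][0] = 0 + -4 = -4, A[1][1] + B[1][0] = -5 + 5 = 0, A[1][2] + B[2][0] = -2 + -3 = -5) = -5 (attained at k = 2)
  C[1][1] = min over k of (A[1][0] + B[0][1] = 0 + 4 = 4, A[1][1] + B[1][1] = -5 + 2 = -3, A[1][2] + B[2][1] = -2 + 6 = 4) = -3 (attained at k = 1)
  C[1][2] = min over k of (A[1][0] + B[0][2] = 0 + 1 = 1, A[1][1] + B[1][2] = -5 + 7 = 2, A[1][2] + B[2][2] = -2 + 5 = 3) = 1 (attained at k = 0)
  C[2][0] = min over k of (A[2][0] + B[0][0] = 8 + -4 = 4, A[2][1] + B[1][0] = 3 + 5 = 8, A[2][2] + B[2][0] = 8 + -3 = 5) = 4 (attained at k = 0)
  C[2][1] = min over k of (A[2][0] + B[0][1] = 8 + 4 = 12, A[2][1] + B[1][1] = 3 + 2 = 5, A[2][2] + B[2][1] = 8 + 6 = 14) = 5 (attained at k = 1)
  C[2][2] = min over k of (A[2][0] + B[0][2] = 8 + 1 = 9, A[2][1] + B[1][2] = 3 + 7 = 10, A[2][2] + B[2][2] = 8 + 5 = 13) = 9 (attained at k = 0)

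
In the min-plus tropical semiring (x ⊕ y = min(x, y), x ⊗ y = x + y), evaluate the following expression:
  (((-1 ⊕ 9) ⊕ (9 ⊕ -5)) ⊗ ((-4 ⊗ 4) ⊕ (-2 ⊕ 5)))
(((-1 ⊕ 9) ⊕ (9 ⊕ -5)) ⊗ ((-4 ⊗ 4) ⊕ (-2 ⊕ 5))) = -7

Expand innermost to outermost. Recall ⊕ takes the minimum of its arguments and ⊗ takes their sum. Working out the expression (((-1 ⊕ 9) ⊕ (9 ⊕ -5)) ⊗ ((-4 ⊗ 4) ⊕ (-2 ⊕ 5))) gives -7.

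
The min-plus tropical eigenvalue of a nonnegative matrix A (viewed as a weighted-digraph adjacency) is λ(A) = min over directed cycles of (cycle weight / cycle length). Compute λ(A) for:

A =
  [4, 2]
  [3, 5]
λ(A) = 5/2

Enumerate directed cycles and compute their means (weight / length). Sample:
  cycle 0 → 0: weight = 4, length = 1, mean = 4/1 ≈ 4.000
  cycle 1 → 1: weight = 5, length = 1, mean = 5/1 ≈ 5.000
  cycle 0 → 1 → 0: weight = 5, length = 2, mean = 5/2 ≈ 2.500
  cycle 1 → 0 → 1: weight = 5, length = 2, mean = 5/2 ≈ 2.500
Minimum mean = 2.500, attained e.g. along the cycle 0 → 1 → 0 with weight 5 and length 2. So λ(A) = 5/2 = 5/2.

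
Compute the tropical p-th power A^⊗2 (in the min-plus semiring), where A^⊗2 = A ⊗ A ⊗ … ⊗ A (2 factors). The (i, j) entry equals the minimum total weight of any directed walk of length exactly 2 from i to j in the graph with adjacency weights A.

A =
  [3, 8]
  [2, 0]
A^⊗2 =
  [6, 8]
  [2, 0]

Each entry (A^⊗2)_ij equals the minimum over all length-2 walks i = v_0 → v_1 → … → v_2 = j of Σ_t A[v_t][v_{t+1}]. For example, for (i, j) = (0, 1) we minimise over 2 possible intermediate vertex sequences; the minimum is 8, attained along the walk 0 → 1 → 1.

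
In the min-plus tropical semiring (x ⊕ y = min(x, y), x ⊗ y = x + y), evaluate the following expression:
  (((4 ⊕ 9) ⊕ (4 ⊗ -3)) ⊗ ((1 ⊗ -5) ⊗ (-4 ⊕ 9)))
(((4 ⊕ 9) ⊕ (4 ⊗ -3)) ⊗ ((1 ⊗ -5) ⊗ (-4 ⊕ 9))) = -7

Expand innermost to outermost. Recall ⊕ takes the minimum of its arguments and ⊗ takes their sum. Working out the expression (((4 ⊕ 9) ⊕ (4 ⊗ -3)) ⊗ ((1 ⊗ -5) ⊗ (-4 ⊕ 9))) gives -7.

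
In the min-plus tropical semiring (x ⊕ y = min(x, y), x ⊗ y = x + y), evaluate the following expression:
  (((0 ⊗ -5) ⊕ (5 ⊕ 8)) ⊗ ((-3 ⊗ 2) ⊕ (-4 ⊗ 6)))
(((0 ⊗ -5) ⊕ (5 ⊕ 8)) ⊗ ((-3 ⊗ 2) ⊕ (-4 ⊗ 6))) = -6

Expand innermost to outermost. Recall ⊕ takes the minimum of its arguments and ⊗ takes their sum. Working out the expression (((0 ⊗ -5) ⊕ (5 ⊕ 8)) ⊗ ((-3 ⊗ 2) ⊕ (-4 ⊗ 6))) gives -6.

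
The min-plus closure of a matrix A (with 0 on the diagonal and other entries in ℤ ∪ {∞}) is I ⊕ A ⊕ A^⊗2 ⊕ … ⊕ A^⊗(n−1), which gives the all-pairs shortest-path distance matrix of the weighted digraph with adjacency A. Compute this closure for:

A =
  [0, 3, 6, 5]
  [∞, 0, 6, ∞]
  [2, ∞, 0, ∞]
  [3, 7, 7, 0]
Closure =
  [0, 3, 6, 5]
  [8, 0, 6, 13]
  [2, 5, 0, 7]
  [3, 6, 7, 0]

This is the Floyd-Warshall all-pairs shortest-path computation. For each intermediate vertex k = 0, 1, …, 3, update dist[i][j] ← min(dist[i][j], dist[i][k] + dist[k][j]). The final matrix gives, for each (i, j), the minimum total weight of any directed path from i to j (possibly empty when i = j).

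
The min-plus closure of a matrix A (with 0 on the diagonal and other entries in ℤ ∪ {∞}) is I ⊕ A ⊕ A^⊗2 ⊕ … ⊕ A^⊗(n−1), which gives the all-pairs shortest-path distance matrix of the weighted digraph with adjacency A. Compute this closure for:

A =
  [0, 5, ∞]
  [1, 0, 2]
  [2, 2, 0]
Closure =
  [0, 5, 7]
  [1, 0, 2]
  [2, 2, 0]

This is the Floyd-Warshall all-pairs shortest-path computation. For each intermediate vertex k = 0, 1, …, 2, update dist[i][j] ← min(dist[i][j], dist[i][k] + dist[k][j]). The final matrix gives, for each (i, j), the minimum total weight of any directed path from i to j (possibly empty when i = j).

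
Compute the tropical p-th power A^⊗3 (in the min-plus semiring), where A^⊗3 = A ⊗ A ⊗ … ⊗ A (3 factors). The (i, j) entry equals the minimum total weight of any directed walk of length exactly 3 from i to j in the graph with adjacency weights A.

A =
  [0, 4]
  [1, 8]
A^⊗3 =
  [0, 4]
  [1, 5]

Each entry (A^⊗3)_ij equals the minimum over all length-3 walks i = v_0 → v_1 → … → v_3 = j of Σ_t A[v_t][v_{t+1}]. For example, for (i, j) = (0, 1) we minimise over 4 possible intermediate vertex sequences; the minimum is 4, attained along the walk 0 → 0 → 0 → 1.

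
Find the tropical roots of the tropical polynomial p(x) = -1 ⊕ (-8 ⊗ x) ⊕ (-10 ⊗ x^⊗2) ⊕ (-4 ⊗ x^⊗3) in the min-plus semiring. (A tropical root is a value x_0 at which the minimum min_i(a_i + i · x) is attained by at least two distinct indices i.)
Roots: {-6, 2, 7}

Each tropical root is a break point of the lower envelope of the lines y = a_i + i · x (there are 4 lines, with slopes 0, 1, ..., 3). Only the lines that attain the minimum somewhere contribute to roots; other lines are dominated. Here the surviving (envelope) indices are i = 3, i = 2, i = 1, i = 0.
Intersections between consecutive envelope lines give the roots: for adjacent envelope indices i < j the intersection is x = (a_i − a_j) / (j − i). Reading off the sorted break points: {-6, 2, 7}.
Verification: at each break x_0, at least two indices attain the minimum of min_i(a_i + i · x_0).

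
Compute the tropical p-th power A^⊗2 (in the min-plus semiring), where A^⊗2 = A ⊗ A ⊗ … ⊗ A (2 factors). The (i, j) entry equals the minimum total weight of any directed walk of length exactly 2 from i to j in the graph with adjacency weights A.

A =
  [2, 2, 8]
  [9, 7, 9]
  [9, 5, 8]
A^⊗2 =
  [4, 4, 10]
  [11, 11, 16]
  [11, 11, 14]

Each entry (A^⊗2)_ij equals the minimum over all length-2 walks i = v_0 → v_1 → … → v_2 = j of Σ_t A[v_t][v_{t+1}]. For example, for (i, j) = (0, 2) we minimise over 3 possible intermediate vertex sequences; the minimum is 10, attained along the walk 0 → 0 → 2.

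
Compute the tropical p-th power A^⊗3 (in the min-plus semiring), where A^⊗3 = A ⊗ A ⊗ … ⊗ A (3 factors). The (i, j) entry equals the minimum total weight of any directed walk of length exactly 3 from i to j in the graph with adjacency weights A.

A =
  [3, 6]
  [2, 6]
A^⊗3 =
  [9, 12]
  [8, 11]

Each entry (A^⊗3)_ij equals the minimum over all length-3 walks i = v_0 → v_1 → … → v_3 = j of Σ_t A[v_t][v_{t+1}]. For example, for (i, j) = (0, 1) we minimise over 4 possible intermediate vertex sequences; the minimum is 12, attained along the walk 0 → 0 → 0 → 1.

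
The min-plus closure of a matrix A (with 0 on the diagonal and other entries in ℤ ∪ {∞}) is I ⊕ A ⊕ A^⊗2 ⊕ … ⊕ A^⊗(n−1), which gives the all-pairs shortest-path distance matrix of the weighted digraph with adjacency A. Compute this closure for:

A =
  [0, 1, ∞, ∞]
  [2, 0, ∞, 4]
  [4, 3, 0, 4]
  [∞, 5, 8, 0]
Closure =
  [0, 1, 13, 5]
  [2, 0, 12, 4]
  [4, 3, 0, 4]
  [7, 5, 8, 0]

This is the Floyd-Warshall all-pairs shortest-path computation. For each intermediate vertex k = 0, 1, …, 3, update dist[i][j] ← min(dist[i][j], dist[i][k] + dist[k][j]). The final matrix gives, for each (i, j), the minimum total weight of any directed path from i to j (possibly empty when i = j).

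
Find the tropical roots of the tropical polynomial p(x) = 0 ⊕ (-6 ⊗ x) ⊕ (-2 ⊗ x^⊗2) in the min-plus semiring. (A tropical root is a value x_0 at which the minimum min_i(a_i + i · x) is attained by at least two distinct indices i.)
Roots: {-4, 6}

Each tropical root is a break point of the lower envelope of the lines y = a_i + i · x (there are 3 lines, with slopes 0, 1, ..., 2). Only the lines that attain the minimum somewhere contribute to roots; other lines are dominated. Here the surviving (envelope) indices are i = 2, i = 1, i = 0.
Intersections between consecutive envelope lines give the roots: for adjacent envelope indices i < j the intersection is x = (a_i − a_j) / (j − i). Reading off the sorted break points: {-4, 6}.
Verification: at each break x_0, at least two indices attain the minimum of min_i(a_i + i · x_0).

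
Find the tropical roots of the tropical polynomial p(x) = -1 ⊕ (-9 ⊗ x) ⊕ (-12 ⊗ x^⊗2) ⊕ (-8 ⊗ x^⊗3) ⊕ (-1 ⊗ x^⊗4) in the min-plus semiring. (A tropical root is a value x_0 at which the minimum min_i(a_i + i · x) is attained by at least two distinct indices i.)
Roots: {-7, -4, 3, 8}

Each tropical root is a break point of the lower envelope of the lines y = a_i + i · x (there are 5 lines, with slopes 0, 1, ..., 4). Only the lines that attain the minimum somewhere contribute to roots; other lines are dominated. Here the surviving (envelope) indices are i = 4, i = 3, i = 2, i = 1, i = 0.
Intersections between consecutive envelope lines give the roots: for adjacent envelope indices i < j the intersection is x = (a_i − a_j) / (j − i). Reading off the sorted break points: {-7, -4, 3, 8}.
Verification: at each break x_0, at least two indices attain the minimum of min_i(a_i + i · x_0).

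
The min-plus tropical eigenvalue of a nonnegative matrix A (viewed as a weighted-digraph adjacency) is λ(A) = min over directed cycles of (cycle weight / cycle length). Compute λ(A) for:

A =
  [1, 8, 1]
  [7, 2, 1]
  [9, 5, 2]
λ(A) = 1

Enumerate directed cycles and compute their means (weight / length). Sample:
  cycle 0 → 0: weight = 1, length = 1, mean = 1/1 ≈ 1.000
  cycle 1 → 1: weight = 2, length = 1, mean = 2/1 ≈ 2.000
  cycle 2 → 2: weight = 2, length = 1, mean = 2/1 ≈ 2.000
  cycle 0 → 1 → 0: weight = 15, length = 2, mean = 15/2 ≈ 7.500
  cycle 0 → 2 → 0: weight = 10, length = 2, mean = 10/2 ≈ 5.000
  cycle 1 → 0 → 1: weight = 15, length = 2, mean = 15/2 ≈ 7.500
Minimum mean = 1.000, attained e.g. along the cycle 0 → 0 with weight 1 and length 1. So λ(A) = 1/1 = 1.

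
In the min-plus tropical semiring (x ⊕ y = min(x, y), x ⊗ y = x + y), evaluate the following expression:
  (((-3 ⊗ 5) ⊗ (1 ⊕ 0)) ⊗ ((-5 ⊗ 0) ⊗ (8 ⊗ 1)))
(((-3 ⊗ 5) ⊗ (1 ⊕ 0)) ⊗ ((-5 ⊗ 0) ⊗ (8 ⊗ 1))) = 6

Expand innermost to outermost. Recall ⊕ takes the minimum of its arguments and ⊗ takes their sum. Working out the expression (((-3 ⊗ 5) ⊗ (1 ⊕ 0)) ⊗ ((-5 ⊗ 0) ⊗ (8 ⊗ 1))) gives 6.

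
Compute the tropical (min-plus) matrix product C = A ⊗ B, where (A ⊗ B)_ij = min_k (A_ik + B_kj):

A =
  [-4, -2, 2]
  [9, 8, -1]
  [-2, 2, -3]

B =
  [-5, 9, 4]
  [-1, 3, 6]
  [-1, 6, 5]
A ⊗ B =
  [-9, 1, 0]
  [-2, 5, 4]
  [-7, 3, 2]

Apply the min-plus product entry-by-entry:
  C[0][0] = min over k of (A[0][0] + B[0][0] = -4 + -5 = -9, A[0][1] + B[1][0] = -2 + -1 = -3, A[0][2] + B[2][0] = 2 + -1 = 1) = -9 (attained at k = 0)
  C[0][1] = min over k of (A[0][0] + B[0][1] = -4 + 9 = 5, A[0][1] + B[1][1] = -2 + 3 = 1, A[0][2] + B[2][1] = 2 + 6 = 8) = 1 (attained at k = 1)
  C[0][2] = min over k of (A[0][0] + B[0][2] = -4 + 4 = 0, A[0][1] + B[1][2] = -2 + 6 = 4, A[0][2] + B[2][2] = 2 + 5 = 7) = 0 (attained at k = 0)
  C[1][0] = min over k of (A[1][0] + B[0][0] = 9 + -5 = 4, A[1][1] + B[1][0] = 8 + -1 = 7, A[1][2] + B[2][0] = -1 + -1 = -2) = -2 (attained at k = 2)
  C[1][1] = min over k of (A[1][0] + B[0][1] = 9 + 9 = 18, A[1][1] + B[1][1] = 8 + 3 = 11, A[1][2] + B[2][1] = -1 + 6 = 5) = 5 (attained at k = 2)
  C[1][2] = min over k of (A[1][0] + B[0][2] = 9 + 4 = 13, A[1][1] + B[1][2] = 8 + 6 = 14, A[1][2] + B[2][2] = -1 + 5 = 4) = 4 (attained at k = 2)
  C[2][0] = min over k of (A[2][0] + B[0][0] = -2 + -5 = -7, A[2][1] + B[1][0] = 2 + -1 = 1, A[2][2] + B[2][0] = -3 + -1 = -4) = -7 (attained at k = 0)
  C[2][1] = min over k of (A[2][0] + B[0][1] = -2 + 9 = 7, A[2][1] + B[1][1] = 2 + 3 = 5, A[2][2] + B[2][1] = -3 + 6 = 3) = 3 (attained at k = 2)
  C[2][2] = min over k of (A[2][0] + B[0][2] = -2 + 4 = 2, A[2][1] + B[1][2] = 2 + 6 = 8, A[2][2] + B[2][2] = -3 + 5 = 2) = 2 (attained at k = 0)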